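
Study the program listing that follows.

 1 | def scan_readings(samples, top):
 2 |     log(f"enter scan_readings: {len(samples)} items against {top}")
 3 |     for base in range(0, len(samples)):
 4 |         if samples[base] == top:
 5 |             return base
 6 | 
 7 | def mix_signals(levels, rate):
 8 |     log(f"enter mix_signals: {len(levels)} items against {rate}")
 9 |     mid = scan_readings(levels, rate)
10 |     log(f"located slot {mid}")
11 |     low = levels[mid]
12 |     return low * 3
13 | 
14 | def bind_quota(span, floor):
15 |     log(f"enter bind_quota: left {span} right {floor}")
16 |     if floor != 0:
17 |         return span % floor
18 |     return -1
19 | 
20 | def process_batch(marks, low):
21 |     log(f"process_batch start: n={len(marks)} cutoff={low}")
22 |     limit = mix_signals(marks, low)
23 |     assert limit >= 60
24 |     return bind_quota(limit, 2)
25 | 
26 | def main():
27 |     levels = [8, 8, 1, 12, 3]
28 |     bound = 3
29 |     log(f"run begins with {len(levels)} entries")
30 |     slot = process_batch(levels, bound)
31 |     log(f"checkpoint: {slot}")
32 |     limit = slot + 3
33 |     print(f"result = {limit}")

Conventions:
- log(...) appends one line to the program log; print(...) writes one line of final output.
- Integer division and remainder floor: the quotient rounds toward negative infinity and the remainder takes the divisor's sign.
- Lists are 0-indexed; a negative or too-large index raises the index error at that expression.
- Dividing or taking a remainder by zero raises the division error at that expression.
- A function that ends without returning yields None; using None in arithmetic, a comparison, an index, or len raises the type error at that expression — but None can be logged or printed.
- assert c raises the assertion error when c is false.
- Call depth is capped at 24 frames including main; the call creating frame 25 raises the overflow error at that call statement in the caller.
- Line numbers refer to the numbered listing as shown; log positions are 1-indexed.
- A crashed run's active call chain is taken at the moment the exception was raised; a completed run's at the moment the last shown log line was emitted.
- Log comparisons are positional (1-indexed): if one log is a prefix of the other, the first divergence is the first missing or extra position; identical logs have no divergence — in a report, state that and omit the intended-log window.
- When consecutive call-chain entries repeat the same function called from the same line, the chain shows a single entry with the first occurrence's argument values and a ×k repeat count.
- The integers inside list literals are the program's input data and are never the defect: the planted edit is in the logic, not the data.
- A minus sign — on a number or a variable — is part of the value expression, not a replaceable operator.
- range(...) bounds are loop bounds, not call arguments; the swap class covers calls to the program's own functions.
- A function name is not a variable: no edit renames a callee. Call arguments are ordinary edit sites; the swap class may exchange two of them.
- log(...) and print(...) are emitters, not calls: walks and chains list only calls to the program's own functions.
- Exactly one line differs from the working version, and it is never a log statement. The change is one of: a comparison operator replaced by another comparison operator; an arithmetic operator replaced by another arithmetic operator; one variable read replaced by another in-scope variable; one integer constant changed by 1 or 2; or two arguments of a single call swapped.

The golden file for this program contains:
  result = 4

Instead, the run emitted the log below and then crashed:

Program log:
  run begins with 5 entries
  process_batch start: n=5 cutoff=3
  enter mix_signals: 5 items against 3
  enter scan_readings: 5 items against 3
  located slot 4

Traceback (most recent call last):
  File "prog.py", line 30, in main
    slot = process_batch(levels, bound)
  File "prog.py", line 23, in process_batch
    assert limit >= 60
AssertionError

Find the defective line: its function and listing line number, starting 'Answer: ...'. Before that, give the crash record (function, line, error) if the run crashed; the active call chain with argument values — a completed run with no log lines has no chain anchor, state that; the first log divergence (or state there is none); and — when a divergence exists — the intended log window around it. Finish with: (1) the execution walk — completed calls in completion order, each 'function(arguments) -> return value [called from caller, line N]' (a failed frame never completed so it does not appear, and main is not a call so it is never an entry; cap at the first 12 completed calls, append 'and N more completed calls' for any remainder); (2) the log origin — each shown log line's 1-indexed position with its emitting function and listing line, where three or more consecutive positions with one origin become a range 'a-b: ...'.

Answer: the defect is in process_batch at line 23.
Core observation: A complete run would log 'enter bind_quota: left 9 right 2' next, but this one stopped at 5 lines.
Crash: process_batch, line 23, AssertionError.
Call chain: main -> process_batch([8, 8, 1, 12, 3], 3) (called at line 30).
First divergence: position 6 (shown log ended at 5 lines; the working version continues: 'enter bind_quota: left 9 right 2').
Intended log window:
  4: enter scan_readings: 5 items against 3
  5: located slot 4
  6: enter bind_quota: left 9 right 2
  7: checkpoint: 1
Execution walk:
  scan_readings([8, 8, 1, 12, 3], 3) -> 4  [called from mix_signals, line 9]
  mix_signals([8, 8, 1, 12, 3], 3) -> 9  [called from process_batch, line 22]
Log origin:
  1: from main, line 29
  2: from process_batch, line 21
  3: from mix_signals, line 8
  4: from scan_readings, line 2
  5: from mix_signals, line 10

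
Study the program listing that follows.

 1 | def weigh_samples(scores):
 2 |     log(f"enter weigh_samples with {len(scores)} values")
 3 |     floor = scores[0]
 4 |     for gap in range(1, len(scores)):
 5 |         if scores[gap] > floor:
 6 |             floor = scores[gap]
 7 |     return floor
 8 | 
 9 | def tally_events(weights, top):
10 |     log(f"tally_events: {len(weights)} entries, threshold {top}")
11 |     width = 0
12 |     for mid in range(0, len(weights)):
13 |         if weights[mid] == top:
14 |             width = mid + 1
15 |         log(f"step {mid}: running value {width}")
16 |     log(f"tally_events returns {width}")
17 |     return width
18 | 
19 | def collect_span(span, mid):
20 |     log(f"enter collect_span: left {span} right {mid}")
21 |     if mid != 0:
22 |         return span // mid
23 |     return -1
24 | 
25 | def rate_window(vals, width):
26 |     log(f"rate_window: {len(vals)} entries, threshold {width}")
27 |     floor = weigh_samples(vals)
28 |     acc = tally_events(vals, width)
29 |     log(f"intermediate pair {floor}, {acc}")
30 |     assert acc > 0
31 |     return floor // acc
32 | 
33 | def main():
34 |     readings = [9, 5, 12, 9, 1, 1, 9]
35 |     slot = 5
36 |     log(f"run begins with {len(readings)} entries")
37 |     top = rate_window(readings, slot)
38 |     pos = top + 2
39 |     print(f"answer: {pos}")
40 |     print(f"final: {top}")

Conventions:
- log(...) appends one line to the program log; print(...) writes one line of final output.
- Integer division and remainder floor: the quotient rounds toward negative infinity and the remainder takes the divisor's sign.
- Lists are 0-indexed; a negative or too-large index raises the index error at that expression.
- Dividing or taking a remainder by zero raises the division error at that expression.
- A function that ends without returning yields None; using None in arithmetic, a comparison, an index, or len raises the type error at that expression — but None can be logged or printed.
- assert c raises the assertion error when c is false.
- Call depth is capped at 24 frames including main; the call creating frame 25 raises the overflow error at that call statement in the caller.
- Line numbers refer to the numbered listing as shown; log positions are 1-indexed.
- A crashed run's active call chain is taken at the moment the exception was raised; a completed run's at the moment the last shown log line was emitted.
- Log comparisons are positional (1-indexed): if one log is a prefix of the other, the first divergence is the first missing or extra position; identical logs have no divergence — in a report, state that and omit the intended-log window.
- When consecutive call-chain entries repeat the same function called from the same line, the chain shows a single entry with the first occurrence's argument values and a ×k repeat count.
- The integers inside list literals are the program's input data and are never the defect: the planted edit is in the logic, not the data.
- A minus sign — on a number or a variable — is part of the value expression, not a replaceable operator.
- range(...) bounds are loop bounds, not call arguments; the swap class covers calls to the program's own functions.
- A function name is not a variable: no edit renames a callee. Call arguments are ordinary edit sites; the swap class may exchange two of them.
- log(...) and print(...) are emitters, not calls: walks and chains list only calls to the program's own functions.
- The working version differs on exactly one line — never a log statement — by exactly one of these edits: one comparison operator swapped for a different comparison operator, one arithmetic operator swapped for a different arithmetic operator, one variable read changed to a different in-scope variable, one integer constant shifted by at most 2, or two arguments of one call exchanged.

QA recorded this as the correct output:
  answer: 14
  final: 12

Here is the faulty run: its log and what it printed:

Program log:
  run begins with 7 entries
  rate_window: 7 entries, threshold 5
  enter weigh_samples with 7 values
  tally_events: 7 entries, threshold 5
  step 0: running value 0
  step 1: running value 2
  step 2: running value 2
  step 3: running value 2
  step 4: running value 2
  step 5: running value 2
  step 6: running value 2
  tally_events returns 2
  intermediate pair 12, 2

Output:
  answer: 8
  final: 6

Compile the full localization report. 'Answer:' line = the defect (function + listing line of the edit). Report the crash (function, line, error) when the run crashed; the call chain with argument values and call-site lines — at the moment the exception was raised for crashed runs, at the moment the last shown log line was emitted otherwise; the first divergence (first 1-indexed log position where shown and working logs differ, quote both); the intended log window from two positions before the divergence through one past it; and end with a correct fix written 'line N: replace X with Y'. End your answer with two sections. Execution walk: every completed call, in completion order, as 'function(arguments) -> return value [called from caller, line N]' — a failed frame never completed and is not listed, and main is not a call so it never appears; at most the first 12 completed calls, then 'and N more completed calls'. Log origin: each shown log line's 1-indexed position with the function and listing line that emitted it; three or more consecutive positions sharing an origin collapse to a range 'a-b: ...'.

Answer: the defect is in tally_events at line 14.
Core observation: The earliest visible damage is log position 6 — 'step 1: running value 2' rather than the intended 'step 1: running value 1'.
Call chain: main -> rate_window([9, 5, 12, 9, 1, 1, 9], 5) (called at line 37).
First divergence: at position 6 the run shows 'step 1: running value 2' where the working version logs 'step 1: running value 1'.
Intended log window:
  4: tally_events: 7 entries, threshold 5
  5: step 0: running value 0
  6: step 1: running value 1
  7: step 2: running value 1
Execution walk:
  weigh_samples([9, 5, 12, 9, 1, 1, 9]) -> 12  [called from rate_window, line 27]
  tally_events([9, 5, 12, 9, 1, 1, 9], 5) -> 2  [called from rate_window, line 28]
  rate_window([9, 5, 12, 9, 1, 1, 9], 5) -> 6  [called from main, line 37]
Log origins:
  1: logged in main at line 36
  2: logged in rate_window at line 26
  3: logged in weigh_samples at line 2
  4: logged in tally_events at line 10
  5-11: logged in tally_events at line 15
  12: logged in tally_events at line 16
  13: logged in rate_window at line 29
A correct fix: line 14: replace `mid` with `width`.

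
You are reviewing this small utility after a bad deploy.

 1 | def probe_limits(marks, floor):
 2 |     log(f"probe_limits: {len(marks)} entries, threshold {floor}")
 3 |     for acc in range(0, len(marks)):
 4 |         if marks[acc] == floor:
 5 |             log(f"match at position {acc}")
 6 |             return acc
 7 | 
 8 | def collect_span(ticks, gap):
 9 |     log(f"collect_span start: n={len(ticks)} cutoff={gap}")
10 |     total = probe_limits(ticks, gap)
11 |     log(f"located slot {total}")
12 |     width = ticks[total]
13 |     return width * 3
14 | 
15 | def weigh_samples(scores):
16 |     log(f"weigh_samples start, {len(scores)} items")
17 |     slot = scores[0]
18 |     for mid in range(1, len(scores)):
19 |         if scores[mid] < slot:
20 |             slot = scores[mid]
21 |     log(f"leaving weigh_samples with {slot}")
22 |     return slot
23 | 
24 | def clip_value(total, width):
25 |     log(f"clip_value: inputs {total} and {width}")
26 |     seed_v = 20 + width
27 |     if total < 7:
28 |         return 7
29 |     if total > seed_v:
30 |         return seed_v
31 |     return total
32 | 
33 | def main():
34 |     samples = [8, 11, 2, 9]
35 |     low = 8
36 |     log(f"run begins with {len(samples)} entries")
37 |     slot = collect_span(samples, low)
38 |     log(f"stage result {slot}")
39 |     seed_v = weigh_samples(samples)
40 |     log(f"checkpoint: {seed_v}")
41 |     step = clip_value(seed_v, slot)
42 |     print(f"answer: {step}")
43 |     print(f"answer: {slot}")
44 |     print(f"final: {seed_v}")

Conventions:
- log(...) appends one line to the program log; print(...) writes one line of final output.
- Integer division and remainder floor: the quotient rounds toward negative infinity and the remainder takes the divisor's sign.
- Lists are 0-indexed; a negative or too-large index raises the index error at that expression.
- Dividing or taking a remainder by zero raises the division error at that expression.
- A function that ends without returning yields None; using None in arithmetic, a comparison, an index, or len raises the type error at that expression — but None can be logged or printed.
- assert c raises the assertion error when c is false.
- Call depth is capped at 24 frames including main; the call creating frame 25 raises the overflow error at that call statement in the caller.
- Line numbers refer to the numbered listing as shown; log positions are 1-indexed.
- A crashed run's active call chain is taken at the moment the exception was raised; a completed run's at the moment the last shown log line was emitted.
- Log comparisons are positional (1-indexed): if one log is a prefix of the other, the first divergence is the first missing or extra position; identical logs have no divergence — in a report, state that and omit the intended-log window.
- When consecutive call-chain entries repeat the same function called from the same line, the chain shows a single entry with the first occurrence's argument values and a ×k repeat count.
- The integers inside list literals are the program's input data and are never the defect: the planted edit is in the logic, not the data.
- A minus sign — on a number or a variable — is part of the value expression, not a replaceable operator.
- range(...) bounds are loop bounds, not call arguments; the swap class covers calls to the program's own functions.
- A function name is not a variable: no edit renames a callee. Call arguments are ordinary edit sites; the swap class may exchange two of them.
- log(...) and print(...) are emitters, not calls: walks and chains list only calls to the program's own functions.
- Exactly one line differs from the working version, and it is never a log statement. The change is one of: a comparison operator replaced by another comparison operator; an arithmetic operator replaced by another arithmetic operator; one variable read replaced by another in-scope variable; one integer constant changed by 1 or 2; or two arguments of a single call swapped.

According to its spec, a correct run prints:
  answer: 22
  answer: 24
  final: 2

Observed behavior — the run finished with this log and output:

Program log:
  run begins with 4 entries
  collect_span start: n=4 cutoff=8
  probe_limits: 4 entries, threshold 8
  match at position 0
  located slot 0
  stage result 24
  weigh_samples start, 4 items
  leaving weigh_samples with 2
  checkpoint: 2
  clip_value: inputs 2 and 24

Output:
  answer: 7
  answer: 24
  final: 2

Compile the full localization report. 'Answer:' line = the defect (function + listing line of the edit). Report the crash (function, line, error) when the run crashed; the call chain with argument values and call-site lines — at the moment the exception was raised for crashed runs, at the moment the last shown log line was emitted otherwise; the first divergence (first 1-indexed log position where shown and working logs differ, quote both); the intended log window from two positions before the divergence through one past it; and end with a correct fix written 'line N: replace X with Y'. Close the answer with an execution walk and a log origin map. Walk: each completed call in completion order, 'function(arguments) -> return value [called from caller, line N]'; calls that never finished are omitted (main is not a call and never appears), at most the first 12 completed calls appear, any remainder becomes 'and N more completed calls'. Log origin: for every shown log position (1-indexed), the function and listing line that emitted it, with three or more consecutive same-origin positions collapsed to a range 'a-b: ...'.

Answer: the defect is in main at line 41.
The tell: The earliest visible damage is log position 10 — 'clip_value: inputs 2 and 24' rather than the intended 'clip_value: inputs 24 and 2'.
Call chain: main -> clip_value(2, 24) (called at line 41).
First divergence: at position 10 the run shows 'clip_value: inputs 2 and 24' where the working version logs 'clip_value: inputs 24 and 2'.
Intended log window:
  8: leaving weigh_samples with 2
  9: checkpoint: 2
  10: clip_value: inputs 24 and 2
Execution walk:
  probe_limits([8, 11, 2, 9], 8) -> 0  [called from collect_span, line 10]
  collect_span([8, 11, 2, 9], 8) -> 24  [called from main, line 37]
  weigh_samples([8, 11, 2, 9]) -> 2  [called from main, line 39]
  clip_value(2, 24) -> 7  [called from main, line 41]
Origin of each log line:
  1: from main, line 36
  2: from collect_span, line 9
  3: from probe_limits, line 2
  4: from probe_limits, line 5
  5: from collect_span, line 11
  6: from main, line 38
  7: from weigh_samples, line 16
  8: from weigh_samples, line 21
  9: from main, line 40
  10: from clip_value, line 25
A correct fix: line 41: replace `clip_value(seed_v, slot)` with `clip_value(slot, seed_v)`.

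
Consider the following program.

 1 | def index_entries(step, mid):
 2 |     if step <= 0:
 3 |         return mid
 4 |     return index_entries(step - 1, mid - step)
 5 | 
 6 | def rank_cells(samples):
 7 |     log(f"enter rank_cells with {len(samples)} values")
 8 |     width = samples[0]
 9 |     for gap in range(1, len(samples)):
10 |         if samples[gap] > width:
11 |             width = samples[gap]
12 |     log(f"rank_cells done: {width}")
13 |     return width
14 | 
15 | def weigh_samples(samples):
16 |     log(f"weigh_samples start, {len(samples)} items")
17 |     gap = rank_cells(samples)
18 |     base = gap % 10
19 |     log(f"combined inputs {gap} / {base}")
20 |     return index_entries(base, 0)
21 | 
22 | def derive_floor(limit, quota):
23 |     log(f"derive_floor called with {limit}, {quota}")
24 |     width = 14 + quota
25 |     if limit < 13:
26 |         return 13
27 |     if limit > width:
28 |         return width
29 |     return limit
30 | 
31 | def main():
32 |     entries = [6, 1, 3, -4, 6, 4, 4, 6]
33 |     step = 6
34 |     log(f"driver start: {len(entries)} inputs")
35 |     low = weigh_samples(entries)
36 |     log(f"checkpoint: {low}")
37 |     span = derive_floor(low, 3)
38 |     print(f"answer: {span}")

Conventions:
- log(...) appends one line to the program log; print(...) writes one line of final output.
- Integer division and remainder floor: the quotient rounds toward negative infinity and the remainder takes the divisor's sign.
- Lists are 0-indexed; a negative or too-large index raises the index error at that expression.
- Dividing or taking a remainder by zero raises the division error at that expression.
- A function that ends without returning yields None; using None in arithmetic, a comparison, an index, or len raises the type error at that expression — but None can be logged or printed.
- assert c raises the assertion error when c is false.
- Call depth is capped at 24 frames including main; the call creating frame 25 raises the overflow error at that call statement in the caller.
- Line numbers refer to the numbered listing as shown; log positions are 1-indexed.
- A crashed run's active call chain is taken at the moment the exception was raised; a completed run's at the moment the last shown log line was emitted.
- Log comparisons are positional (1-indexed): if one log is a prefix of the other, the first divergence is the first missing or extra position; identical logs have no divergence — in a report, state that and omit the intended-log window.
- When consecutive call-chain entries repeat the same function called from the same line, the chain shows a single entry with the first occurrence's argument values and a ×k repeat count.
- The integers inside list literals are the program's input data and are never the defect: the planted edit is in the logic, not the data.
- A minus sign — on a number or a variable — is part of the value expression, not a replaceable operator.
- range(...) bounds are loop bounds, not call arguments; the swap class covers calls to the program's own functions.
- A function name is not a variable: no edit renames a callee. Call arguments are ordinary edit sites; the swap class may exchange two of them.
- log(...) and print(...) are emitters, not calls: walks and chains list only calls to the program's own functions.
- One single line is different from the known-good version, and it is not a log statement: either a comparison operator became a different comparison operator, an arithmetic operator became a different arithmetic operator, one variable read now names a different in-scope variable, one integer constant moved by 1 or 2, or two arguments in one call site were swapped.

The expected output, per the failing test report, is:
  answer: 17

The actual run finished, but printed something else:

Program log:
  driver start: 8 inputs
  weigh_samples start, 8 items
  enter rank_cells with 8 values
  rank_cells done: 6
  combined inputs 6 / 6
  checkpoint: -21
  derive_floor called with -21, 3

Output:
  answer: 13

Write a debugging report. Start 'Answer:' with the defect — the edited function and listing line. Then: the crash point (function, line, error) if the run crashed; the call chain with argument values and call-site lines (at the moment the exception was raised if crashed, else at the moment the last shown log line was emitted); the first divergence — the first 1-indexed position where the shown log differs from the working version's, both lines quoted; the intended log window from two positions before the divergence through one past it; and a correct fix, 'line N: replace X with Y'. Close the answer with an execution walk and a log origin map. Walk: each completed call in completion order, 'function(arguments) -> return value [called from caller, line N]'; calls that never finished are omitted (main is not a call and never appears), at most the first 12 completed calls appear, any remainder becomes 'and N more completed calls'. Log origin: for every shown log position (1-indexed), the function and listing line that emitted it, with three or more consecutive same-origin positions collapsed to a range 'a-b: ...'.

Answer: the defect is in index_entries at line 4.
Key fact: Everything matches until log position 6, which reads 'checkpoint: -21' in place of 'checkpoint: 21'.
Call chain: main -> derive_floor(-21, 3) (called at line 37).
First divergence: at position 6 the run shows 'checkpoint: -21' where the working version logs 'checkpoint: 21'.
Intended log window:
  4: rank_cells done: 6
  5: combined inputs 6 / 6
  6: checkpoint: 21
  7: derive_floor called with 21, 3
Execution walk:
  rank_cells([6, 1, 3, -4, 6, 4, 4, 6]) -> 6  [called from weigh_samples, line 17]
  index_entries(0, -21) -> -21  [called from index_entries, line 4]
  index_entries(1, -20) -> -21  [called from index_entries, line 4]
  index_entries(2, -18) -> -21  [called from index_entries, line 4]
  index_entries(3, -15) -> -21  [called from index_entries, line 4]
  index_entries(4, -11) -> -21  [called from index_entries, line 4]
  index_entries(5, -6) -> -21  [called from index_entries, line 4]
  index_entries(6, 0) -> -21  [called from weigh_samples, line 20]
  weigh_samples([6, 1, 3, -4, 6, 4, 4, 6]) -> -21  [called from main, line 35]
  derive_floor(-21, 3) -> 13  [called from main, line 37]
Log origins:
  1 — main, line 34
  2 — weigh_samples, line 16
  3 — rank_cells, line 7
  4 — rank_cells, line 12
  5 — weigh_samples, line 19
  6 — main, line 36
  7 — derive_floor, line 23
A correct fix: line 4: replace `mid - step` with `mid + step`.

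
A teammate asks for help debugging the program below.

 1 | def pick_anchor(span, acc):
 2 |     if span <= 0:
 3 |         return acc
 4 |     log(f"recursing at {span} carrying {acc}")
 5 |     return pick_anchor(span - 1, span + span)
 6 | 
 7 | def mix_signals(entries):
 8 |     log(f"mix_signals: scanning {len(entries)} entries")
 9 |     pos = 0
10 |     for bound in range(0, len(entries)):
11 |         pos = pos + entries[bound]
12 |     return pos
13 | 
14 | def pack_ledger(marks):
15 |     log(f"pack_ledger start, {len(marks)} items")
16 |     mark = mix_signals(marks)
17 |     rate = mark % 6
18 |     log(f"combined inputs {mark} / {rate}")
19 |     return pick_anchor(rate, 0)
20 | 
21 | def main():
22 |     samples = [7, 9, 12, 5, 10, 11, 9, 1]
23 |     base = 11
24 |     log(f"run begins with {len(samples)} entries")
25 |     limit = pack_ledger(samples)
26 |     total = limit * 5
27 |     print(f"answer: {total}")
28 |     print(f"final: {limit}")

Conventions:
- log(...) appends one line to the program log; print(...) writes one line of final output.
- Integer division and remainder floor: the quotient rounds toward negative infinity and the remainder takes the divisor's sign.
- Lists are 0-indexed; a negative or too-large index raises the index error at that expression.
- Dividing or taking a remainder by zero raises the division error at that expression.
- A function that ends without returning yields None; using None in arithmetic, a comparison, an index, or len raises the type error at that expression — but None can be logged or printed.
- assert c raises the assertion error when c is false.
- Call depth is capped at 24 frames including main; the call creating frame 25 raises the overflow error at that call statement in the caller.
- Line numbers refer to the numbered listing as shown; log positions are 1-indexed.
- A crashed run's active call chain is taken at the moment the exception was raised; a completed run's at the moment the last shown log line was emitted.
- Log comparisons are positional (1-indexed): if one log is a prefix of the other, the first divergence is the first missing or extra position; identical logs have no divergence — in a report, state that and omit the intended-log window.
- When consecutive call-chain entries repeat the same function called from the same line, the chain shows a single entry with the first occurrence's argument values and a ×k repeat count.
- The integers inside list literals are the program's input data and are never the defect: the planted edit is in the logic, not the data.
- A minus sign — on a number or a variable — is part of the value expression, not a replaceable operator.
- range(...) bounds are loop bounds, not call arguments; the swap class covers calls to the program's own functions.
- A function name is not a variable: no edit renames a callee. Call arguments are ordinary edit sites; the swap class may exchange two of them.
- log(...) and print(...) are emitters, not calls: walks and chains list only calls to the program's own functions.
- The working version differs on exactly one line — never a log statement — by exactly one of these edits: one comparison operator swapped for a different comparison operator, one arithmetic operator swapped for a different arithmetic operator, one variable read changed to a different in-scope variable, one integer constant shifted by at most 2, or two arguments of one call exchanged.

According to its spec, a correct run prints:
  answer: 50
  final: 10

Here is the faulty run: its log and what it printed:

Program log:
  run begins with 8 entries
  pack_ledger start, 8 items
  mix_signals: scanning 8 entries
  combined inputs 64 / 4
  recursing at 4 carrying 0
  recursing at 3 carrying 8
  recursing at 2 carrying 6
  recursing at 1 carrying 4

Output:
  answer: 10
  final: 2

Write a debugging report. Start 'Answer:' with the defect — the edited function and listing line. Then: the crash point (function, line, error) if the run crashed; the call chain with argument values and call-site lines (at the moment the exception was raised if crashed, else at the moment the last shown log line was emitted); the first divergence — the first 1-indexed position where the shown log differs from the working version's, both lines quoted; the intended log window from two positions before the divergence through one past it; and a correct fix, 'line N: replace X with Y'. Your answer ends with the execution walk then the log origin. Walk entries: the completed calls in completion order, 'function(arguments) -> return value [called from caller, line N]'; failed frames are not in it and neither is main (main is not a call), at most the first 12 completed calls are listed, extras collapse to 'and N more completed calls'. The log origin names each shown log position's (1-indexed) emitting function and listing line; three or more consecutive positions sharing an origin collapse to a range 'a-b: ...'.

Answer: the defect is in pick_anchor at line 5.
Core observation: Position 6 is the first bad log line: 'recursing at 3 carrying 8' should read 'recursing at 3 carrying 4'.
Call chain: main -> pack_ledger([7, 9, 12, 5, 10, 11, 9, 1]) (called at line 25) -> pick_anchor(4, 0) (called at line 19) -> pick_anchor(3, 8) (called at line 5) ×3.
First divergence: position 6 — shown 'recursing at 3 carrying 8', intended 'recursing at 3 carrying 4'.
Intended log window:
  4: combined inputs 64 / 4
  5: recursing at 4 carrying 0
  6: recursing at 3 carrying 4
  7: recursing at 2 carrying 7
Execution walk:
  mix_signals([7, 9, 12, 5, 10, 11, 9, 1]) -> 64  [called from pack_ledger, line 16]
  pick_anchor(0, 2) -> 2  [called from pick_anchor, line 5]
  pick_anchor(1, 4) -> 2  [called from pick_anchor, line 5]
  pick_anchor(2, 6) -> 2  [called from pick_anchor, line 5]
  pick_anchor(3, 8) -> 2  [called from pick_anchor, line 5]
  pick_anchor(4, 0) -> 2  [called from pack_ledger, line 19]
  pack_ledger([7, 9, 12, 5, 10, 11, 9, 1]) -> 2  [called from main, line 25]
Origin of each log line:
  1 — main, line 24
  2 — pack_ledger, line 15
  3 — mix_signals, line 8
  4 — pack_ledger, line 18
  5-8 — pick_anchor, line 4
A correct fix: line 5: replace `span + span` with `acc + span`.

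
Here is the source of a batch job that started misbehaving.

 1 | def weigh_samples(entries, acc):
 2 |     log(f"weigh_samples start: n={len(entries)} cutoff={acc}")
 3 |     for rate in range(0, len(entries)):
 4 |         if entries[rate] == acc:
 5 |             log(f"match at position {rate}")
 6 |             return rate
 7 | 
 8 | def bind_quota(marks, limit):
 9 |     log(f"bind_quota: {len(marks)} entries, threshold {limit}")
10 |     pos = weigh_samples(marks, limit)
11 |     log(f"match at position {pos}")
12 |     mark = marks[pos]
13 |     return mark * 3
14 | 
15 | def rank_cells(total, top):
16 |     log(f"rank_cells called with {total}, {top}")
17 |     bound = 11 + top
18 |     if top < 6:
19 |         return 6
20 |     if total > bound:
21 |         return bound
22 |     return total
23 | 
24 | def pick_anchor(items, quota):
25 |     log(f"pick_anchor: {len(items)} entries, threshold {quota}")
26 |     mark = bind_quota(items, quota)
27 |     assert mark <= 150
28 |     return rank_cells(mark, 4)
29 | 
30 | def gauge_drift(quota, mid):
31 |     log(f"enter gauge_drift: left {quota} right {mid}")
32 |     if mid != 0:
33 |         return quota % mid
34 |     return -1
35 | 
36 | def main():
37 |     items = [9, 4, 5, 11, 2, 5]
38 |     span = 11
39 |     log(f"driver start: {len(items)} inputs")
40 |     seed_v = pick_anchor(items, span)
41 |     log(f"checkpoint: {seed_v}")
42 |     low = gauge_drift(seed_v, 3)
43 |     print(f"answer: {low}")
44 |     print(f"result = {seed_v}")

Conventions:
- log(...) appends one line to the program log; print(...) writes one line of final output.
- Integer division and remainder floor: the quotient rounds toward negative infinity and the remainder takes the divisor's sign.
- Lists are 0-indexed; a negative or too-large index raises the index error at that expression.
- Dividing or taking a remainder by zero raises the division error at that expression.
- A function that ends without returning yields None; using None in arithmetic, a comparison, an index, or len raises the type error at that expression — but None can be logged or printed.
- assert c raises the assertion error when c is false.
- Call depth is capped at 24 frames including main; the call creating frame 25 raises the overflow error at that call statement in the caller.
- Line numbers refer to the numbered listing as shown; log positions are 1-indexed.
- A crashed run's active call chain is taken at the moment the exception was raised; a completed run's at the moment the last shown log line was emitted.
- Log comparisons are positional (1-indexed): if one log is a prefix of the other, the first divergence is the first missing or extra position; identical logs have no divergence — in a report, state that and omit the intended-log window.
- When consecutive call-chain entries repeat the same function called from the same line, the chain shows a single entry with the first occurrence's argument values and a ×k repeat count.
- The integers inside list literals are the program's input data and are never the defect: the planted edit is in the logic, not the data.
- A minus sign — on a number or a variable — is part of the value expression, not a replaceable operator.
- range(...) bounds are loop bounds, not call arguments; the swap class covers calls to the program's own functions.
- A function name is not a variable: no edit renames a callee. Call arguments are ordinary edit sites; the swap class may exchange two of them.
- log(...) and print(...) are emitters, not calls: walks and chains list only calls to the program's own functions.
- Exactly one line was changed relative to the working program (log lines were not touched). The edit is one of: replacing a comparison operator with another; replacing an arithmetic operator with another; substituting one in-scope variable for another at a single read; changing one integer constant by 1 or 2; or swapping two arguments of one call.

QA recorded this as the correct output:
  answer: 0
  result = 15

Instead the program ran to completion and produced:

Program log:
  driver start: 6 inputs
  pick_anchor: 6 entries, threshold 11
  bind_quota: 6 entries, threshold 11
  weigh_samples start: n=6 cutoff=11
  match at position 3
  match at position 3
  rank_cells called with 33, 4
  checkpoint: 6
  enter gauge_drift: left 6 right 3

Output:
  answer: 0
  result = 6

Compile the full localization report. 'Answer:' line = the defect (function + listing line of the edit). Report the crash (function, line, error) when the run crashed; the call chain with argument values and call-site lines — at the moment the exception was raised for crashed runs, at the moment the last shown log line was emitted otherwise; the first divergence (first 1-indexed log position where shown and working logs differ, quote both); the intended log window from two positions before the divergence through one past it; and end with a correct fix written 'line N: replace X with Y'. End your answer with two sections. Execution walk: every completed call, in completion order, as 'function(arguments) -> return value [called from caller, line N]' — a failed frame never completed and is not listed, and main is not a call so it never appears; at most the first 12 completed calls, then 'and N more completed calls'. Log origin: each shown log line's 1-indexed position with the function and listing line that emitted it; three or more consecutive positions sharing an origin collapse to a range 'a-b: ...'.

Answer: the defect is in rank_cells at line 18.
Key observation: Everything matches until log position 8, which reads 'checkpoint: 6' in place of 'checkpoint: 15'.
Call chain: main -> gauge_drift(6, 3) (called at line 42).
First divergence: position 8 — shown 'checkpoint: 6', intended 'checkpoint: 15'.
Intended log window:
  6: match at position 3
  7: rank_cells called with 33, 4
  8: checkpoint: 15
  9: enter gauge_drift: left 15 right 3
Execution walk:
  weigh_samples([9, 4, 5, 11, 2, 5], 11) -> 3  [called from bind_quota, line 10]
  bind_quota([9, 4, 5, 11, 2, 5], 11) -> 33  [called from pick_anchor, line 26]
  rank_cells(33, 4) -> 6  [called from pick_anchor, line 28]
  pick_anchor([9, 4, 5, 11, 2, 5], 11) -> 6  [called from main, line 40]
  gauge_drift(6, 3) -> 0  [called from main, line 42]
Log origins:
  1: emitted by main (line 39)
  2: emitted by pick_anchor (line 25)
  3: emitted by bind_quota (line 9)
  4: emitted by weigh_samples (line 2)
  5: emitted by weigh_samples (line 5)
  6: emitted by bind_quota (line 11)
  7: emitted by rank_cells (line 16)
  8: emitted by main (line 41)
  9: emitted by gauge_drift (line 31)
A correct fix: line 18: replace `top` with `total`.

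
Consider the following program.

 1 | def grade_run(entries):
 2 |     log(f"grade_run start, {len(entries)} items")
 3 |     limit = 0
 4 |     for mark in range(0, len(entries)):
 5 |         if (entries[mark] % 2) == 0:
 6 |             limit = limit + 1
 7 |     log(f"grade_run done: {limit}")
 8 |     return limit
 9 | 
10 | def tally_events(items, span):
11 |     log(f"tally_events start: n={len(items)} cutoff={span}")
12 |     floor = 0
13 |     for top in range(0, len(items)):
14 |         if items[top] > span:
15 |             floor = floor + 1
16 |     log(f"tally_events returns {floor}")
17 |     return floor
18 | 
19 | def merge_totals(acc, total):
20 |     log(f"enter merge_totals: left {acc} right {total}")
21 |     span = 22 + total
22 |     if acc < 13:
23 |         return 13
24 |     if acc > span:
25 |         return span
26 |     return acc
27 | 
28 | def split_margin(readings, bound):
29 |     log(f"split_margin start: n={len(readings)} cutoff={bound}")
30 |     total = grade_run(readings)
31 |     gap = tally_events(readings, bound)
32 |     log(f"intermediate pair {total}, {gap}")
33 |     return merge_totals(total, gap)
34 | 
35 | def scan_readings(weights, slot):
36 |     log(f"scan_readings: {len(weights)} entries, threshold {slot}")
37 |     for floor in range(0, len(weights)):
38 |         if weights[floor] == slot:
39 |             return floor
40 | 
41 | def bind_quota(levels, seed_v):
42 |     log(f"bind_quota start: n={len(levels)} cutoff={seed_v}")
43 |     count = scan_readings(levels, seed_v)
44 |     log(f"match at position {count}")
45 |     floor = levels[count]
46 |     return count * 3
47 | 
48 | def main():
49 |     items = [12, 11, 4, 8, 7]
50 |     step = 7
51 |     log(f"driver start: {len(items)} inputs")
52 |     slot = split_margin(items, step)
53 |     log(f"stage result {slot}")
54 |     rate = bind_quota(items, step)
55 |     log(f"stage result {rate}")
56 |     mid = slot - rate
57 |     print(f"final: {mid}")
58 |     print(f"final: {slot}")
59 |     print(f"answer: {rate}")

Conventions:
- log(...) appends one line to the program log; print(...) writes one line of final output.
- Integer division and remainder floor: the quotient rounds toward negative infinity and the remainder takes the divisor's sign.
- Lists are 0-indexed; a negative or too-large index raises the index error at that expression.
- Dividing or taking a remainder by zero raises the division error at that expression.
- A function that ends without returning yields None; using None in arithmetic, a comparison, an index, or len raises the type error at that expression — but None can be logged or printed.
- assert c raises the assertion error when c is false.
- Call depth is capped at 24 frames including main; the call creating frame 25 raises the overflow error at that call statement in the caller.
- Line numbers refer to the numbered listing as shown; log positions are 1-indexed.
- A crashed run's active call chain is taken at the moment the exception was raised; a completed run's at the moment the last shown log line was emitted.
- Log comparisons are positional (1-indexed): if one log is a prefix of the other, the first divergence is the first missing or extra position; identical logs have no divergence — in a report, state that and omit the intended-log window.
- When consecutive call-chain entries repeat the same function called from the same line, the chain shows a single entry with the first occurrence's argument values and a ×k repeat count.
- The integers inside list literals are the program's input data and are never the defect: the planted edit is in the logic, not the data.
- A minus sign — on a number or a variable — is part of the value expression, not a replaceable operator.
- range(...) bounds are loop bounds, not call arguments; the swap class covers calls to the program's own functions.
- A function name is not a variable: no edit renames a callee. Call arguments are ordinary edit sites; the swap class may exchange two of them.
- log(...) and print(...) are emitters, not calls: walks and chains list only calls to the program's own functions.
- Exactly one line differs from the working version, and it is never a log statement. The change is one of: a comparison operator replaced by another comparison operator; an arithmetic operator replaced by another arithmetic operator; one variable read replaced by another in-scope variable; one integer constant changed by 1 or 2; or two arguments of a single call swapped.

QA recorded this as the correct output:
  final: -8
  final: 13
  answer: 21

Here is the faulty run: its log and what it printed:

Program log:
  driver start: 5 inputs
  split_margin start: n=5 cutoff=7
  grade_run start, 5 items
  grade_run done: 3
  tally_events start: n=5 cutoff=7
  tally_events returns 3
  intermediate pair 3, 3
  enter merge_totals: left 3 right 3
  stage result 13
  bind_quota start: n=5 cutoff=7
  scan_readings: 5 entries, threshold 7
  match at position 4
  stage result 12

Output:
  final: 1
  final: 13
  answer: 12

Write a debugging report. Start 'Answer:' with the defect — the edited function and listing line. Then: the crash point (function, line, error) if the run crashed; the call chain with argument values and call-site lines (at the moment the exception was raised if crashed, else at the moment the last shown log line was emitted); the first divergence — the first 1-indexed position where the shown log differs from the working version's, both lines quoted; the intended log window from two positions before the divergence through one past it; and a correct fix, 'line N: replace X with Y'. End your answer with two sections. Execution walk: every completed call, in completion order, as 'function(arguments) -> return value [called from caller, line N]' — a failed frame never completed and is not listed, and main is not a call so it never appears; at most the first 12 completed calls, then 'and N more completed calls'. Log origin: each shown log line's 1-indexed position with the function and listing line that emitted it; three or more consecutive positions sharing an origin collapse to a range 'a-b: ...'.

Answer: the defect is in bind_quota at line 46.
The tell: The log first diverges at position 13: the faulty run prints 'stage result 12' where the working version prints 'stage result 21'.
Call chain: main.
First divergence: position 13; shown 'stage result 12' vs intended 'stage result 21'.
Intended log window:
  11: scan_readings: 5 entries, threshold 7
  12: match at position 4
  13: stage result 21
Execution walk:
  grade_run([12, 11, 4, 8, 7]) -> 3  [called from split_margin, line 30]
  tally_events([12, 11, 4, 8, 7], 7) -> 3  [called from split_margin, line 31]
  merge_totals(3, 3) -> 13  [called from split_margin, line 33]
  split_margin([12, 11, 4, 8, 7], 7) -> 13  [called from main, line 52]
  scan_readings([12, 11, 4, 8, 7], 7) -> 4  [called from bind_quota, line 43]
  bind_quota([12, 11, 4, 8, 7], 7) -> 12  [called from main, line 54]
Log origin:
  1: logged in main at line 51
  2: logged in split_margin at line 29
  3: logged in grade_run at line 2
  4: logged in grade_run at line 7
  5: logged in tally_events at line 11
  6: logged in tally_events at line 16
  7: logged in split_margin at line 32
  8: logged in merge_totals at line 20
  9: logged in main at line 53
  10: logged in bind_quota at line 42
  11: logged in scan_readings at line 36
  12: logged in bind_quota at line 44
  13: logged in main at line 55
A correct fix: line 46: replace `count` with `floor`.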